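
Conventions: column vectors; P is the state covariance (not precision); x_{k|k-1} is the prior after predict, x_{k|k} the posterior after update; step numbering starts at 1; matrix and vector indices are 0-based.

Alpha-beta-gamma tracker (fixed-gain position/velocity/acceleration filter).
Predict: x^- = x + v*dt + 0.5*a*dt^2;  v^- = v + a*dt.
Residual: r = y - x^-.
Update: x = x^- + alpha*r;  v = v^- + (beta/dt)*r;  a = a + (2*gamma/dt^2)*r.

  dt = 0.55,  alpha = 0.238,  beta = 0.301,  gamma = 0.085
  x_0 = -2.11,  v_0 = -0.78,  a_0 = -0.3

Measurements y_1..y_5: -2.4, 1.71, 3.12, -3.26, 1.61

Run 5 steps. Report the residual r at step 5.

step 1: x_pred=-2.5844  r=0.1844  x^+=-2.5405  v^+=-0.8441  a^+=-0.1964
step 2: x_pred=-3.0344  r=4.7444  x^+=-1.9053  v^+=1.6444  a^+=2.4699
step 3: x_pred=-0.6273  r=3.7473  x^+=0.2646  v^+=5.0536  a^+=4.5758
step 4: x_pred=3.7362  r=-6.9962  x^+=2.0711  v^+=3.7415  a^+=0.6441
step 5: x_pred=4.2263  r=-2.6163  x^+=3.6037  v^+=2.6639  a^+=-0.8262

resid = -2.6163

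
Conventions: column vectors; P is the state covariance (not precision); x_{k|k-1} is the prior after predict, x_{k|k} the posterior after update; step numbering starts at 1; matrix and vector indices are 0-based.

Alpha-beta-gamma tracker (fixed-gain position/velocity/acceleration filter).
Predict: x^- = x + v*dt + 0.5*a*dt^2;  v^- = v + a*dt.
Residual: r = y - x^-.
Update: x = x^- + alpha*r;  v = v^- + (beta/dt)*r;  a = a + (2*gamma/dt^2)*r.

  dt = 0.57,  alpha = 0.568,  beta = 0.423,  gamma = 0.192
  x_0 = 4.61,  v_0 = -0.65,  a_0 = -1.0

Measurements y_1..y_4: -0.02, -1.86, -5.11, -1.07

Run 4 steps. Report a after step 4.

step 1: x_pred=4.0771  r=-4.0971  x^+=1.7499  v^+=-4.2604  a^+=-5.8423
step 2: x_pred=-1.6276  r=-0.2324  x^+=-1.7596  v^+=-7.7630  a^+=-6.1170
step 3: x_pred=-7.1782  r=2.0682  x^+=-6.0035  v^+=-9.7148  a^+=-3.6725
step 4: x_pred=-12.1375  r=11.0675  x^+=-5.8512  v^+=-3.5949  a^+=9.4082

a_post = 9.4082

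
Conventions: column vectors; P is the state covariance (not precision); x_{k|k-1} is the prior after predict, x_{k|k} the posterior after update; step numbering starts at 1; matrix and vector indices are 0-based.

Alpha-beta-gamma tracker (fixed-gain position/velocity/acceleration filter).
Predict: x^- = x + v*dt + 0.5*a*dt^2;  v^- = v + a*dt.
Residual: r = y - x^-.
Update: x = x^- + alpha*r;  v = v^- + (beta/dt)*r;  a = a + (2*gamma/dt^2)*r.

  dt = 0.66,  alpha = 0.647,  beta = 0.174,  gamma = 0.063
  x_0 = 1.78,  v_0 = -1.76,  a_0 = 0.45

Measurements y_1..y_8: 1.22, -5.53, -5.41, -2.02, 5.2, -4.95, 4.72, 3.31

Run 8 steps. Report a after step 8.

a_post = 2.4398

step 1: x_pred=0.7164  r=0.5036  x^+=1.0422  v^+=-1.3302  a^+=0.5957
step 2: x_pred=0.2940  r=-5.8240  x^+=-3.4741  v^+=-2.4725  a^+=-1.0890
step 3: x_pred=-5.3432  r=-0.0668  x^+=-5.3864  v^+=-3.2089  a^+=-1.1083
step 4: x_pred=-7.7456  r=5.7256  x^+=-4.0412  v^+=-2.4308  a^+=0.5479
step 5: x_pred=-5.5262  r=10.7262  x^+=1.4137  v^+=0.7586  a^+=3.6505
step 6: x_pred=2.7094  r=-7.6594  x^+=-2.2462  v^+=1.1486  a^+=1.4350
step 7: x_pred=-1.1756  r=5.8956  x^+=2.6388  v^+=3.6500  a^+=3.1403
step 8: x_pred=5.7318  r=-2.4218  x^+=4.1649  v^+=5.0841  a^+=2.4398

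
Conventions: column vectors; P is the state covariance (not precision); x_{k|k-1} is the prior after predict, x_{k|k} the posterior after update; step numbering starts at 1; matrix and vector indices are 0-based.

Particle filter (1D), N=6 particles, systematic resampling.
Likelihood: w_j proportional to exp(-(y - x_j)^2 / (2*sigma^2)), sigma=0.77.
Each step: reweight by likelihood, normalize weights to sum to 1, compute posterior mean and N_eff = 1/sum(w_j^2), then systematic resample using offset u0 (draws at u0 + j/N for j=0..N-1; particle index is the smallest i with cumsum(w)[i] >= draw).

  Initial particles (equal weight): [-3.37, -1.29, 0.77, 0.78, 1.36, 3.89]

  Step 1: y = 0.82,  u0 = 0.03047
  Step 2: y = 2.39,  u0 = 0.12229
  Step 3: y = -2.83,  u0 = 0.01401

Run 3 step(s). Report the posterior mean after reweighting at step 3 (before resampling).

post_mean = 0.7854

step 1: w=[0.0000, 0.0084, 0.3561, 0.3564, 0.2791, 0.0001]  mean=0.9214  Neff=3.0144  idx=[2, 2, 2, 3, 3, 4]
step 2: w=[0.1137, 0.1137, 0.1137, 0.1169, 0.1169, 0.4251]  mean=1.0231  Neff=4.0516  idx=[1, 2, 3, 5, 5, 5]
step 3: w=[0.3330, 0.3330, 0.3133, 0.0069, 0.0069, 0.0069]  mean=0.7854  Neff=3.1243  idx=[0, 0, 1, 1, 2, 2]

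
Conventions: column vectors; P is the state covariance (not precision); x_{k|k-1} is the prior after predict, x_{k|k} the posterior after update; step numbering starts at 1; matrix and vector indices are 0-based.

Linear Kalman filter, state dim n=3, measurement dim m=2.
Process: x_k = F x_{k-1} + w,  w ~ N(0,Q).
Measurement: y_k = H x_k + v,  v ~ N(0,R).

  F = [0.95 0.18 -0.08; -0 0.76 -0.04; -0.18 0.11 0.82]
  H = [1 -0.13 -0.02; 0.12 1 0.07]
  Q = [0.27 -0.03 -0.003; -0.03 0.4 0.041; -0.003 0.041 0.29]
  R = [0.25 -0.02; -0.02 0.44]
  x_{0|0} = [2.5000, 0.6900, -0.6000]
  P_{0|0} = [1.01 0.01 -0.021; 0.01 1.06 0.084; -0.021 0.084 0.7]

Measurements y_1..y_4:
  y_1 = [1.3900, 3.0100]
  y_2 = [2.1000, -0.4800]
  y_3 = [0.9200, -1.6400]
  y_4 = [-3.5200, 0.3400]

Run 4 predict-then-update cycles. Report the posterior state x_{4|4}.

step 1: x^-=[2.5472, 0.5484, -0.8661]  P^-=[1.2245 0.1196 -0.2049; 0.1196 1.0083 0.1571; -0.2049 0.1571 0.8272]  S=[1.4698 0.0940; 0.0940 1.5172]  K=[0.8179 0.1155; -0.0537 0.6846; -0.1733 0.1362]  nu=[-1.1032, 2.2166]  x^+=[1.9009, 2.1251, -0.3729]  P^+=[0.2032 0.0121 -0.0291; 0.0121 0.2999 0.0137; -0.0291 0.0137 0.7593]
step 2: x^-=[2.2182, 1.6300, -0.4142]  P^-=[0.4761 0.0224 -0.1019; 0.0224 0.5736 0.0478; -0.1019 0.0478 0.8214]  S=[0.7346 -0.0248; -0.0248 1.0348]  K=[0.6498 0.0855; -0.0534 0.5588; -0.1666 0.0859]  nu=[0.0854, -2.3472]  x^+=[2.0729, 0.3138, -0.6302]  P^+=[0.1611 0.0073 -0.0289; 0.0073 0.2468 -0.0109; -0.0289 -0.0109 0.7926]
step 3: x^-=[2.0762, 0.2637, -0.8553]  P^-=[0.4357 0.0134 -0.1016; 0.0134 0.5445 0.0277; -0.1016 0.0277 0.8375]  S=[0.6959 -0.0341; -0.0341 1.0003]  K=[0.6304 0.0801; -0.0564 0.5460; -0.1719 0.0683]  nu=[-1.1390, -2.0929]  x^+=[1.1905, -0.8148, -0.8024]  P^+=[0.1562 0.0060 -0.0307; 0.0060 0.2420 -0.0197; -0.0307 -0.0197 0.8114]
step 4: x^-=[1.0485, -0.5871, -0.9619]  P^-=[0.4313 0.0126 -0.1048; 0.0126 0.5423 0.0214; -0.1048 0.0214 0.8489]  S=[0.6918 -0.0353; -0.0353 0.9969]  K=[0.6281 0.0794; -0.0566 0.5450; -0.1768 0.0622]  nu=[-4.6641, 0.8686]  x^+=[-1.8121, 0.1501, -0.0831]  P^+=[0.1556 0.0059 -0.0320; 0.0059 0.2418 -0.0228; -0.0320 -0.0228 0.8226]

x_post = [-1.8121, 0.1501, -0.0831]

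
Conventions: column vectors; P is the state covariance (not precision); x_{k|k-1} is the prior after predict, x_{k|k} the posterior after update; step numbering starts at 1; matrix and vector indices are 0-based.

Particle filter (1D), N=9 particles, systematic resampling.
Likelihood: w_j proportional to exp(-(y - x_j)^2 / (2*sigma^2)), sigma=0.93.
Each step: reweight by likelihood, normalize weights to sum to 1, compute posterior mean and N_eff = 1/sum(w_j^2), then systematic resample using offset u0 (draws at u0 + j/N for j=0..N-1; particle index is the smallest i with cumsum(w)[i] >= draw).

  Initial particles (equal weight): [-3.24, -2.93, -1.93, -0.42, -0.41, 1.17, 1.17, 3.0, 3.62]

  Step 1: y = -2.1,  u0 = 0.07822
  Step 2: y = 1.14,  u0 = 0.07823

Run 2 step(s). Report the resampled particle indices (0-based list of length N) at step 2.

step 1: w=[0.1873, 0.2666, 0.3905, 0.0777, 0.0762, 0.0008, 0.0008, 0.0000, 0.0000]  mean=-2.2039  Neff=3.6963  idx=[0, 1, 1, 1, 2, 2, 2, 3, 4]
step 2: w=[0.0000, 0.0001, 0.0001, 0.0001, 0.0085, 0.0085, 0.0085, 0.4827, 0.4914]  mean=-0.4546  Neff=2.1066  idx=[7, 7, 7, 7, 8, 8, 8, 8, 8]

resampled_idx = [7, 7, 7, 7, 8, 8, 8, 8, 8]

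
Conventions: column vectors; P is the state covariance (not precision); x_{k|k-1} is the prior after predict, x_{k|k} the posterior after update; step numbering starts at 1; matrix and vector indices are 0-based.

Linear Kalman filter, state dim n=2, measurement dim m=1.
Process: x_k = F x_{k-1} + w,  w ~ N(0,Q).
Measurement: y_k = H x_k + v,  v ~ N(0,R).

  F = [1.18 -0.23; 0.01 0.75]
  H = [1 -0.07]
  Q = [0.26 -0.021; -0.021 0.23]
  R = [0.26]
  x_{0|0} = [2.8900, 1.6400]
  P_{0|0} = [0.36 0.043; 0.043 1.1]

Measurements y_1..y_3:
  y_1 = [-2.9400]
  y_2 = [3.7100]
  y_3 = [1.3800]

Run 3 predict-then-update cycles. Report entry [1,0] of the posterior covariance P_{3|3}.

P_post[1,0] = -0.0196

step 1: x^-=[3.0330, 1.2589]  P^-=[0.7961 -0.1685; -0.1685 0.8494]  S=[1.0839]  K=[0.7454; -0.2104]  nu=[-5.8849]  x^+=[-1.3536, 2.4969]  P^+=[0.1939 0.0014; 0.0014 0.8015]
step 2: x^-=[-2.1715, 1.8591]  P^-=[0.5716 -0.1557; -0.1557 0.6809]  S=[0.8568]  K=[0.6799; -0.2374]  nu=[6.0116]  x^+=[1.9159, 0.4320]  P^+=[0.1756 -0.0174; -0.0174 0.6326]
step 3: x^-=[2.1614, 0.3432]  P^-=[0.5474 -0.1434; -0.1434 0.5856]  S=[0.8303]  K=[0.6713; -0.2221]  nu=[-0.7574]  x^+=[1.6530, 0.5114]  P^+=[0.1732 -0.0196; -0.0196 0.5446]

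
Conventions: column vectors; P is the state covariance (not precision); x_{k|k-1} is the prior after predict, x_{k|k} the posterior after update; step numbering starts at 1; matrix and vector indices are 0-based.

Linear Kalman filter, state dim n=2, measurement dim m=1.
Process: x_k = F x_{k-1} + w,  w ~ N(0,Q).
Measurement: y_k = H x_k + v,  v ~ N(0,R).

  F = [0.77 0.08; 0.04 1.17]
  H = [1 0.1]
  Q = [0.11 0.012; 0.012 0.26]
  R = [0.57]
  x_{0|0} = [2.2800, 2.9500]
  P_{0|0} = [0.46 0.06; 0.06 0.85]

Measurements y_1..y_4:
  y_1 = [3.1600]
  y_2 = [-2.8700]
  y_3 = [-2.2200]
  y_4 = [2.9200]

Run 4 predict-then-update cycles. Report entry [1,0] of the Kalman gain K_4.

step 1: x^-=[1.9916, 3.5427]  P^-=[0.3956 0.1600; 0.1600 1.4299]  S=[1.0119]  K=[0.4067; 0.2994]  nu=[0.8141]  x^+=[2.3227, 3.7865]  P^+=[0.2282 0.0367; 0.0367 1.3392]
step 2: x^-=[2.0914, 4.5231]  P^-=[0.2584 0.1776; 0.1776 2.0970]  S=[0.8849]  K=[0.3121; 0.4377]  nu=[-5.4137]  x^+=[0.4020, 2.1535]  P^+=[0.1722 0.0567; 0.0567 1.9275]
step 3: x^-=[0.4818, 2.5357]  P^-=[0.2314 0.2490; 0.2490 2.9042]  S=[0.8803]  K=[0.2912; 0.6128]  nu=[-2.9554]  x^+=[-0.3788, 0.7246]  P^+=[0.1568 0.0919; 0.0919 2.5736]
step 4: x^-=[-0.2337, 0.8327]  P^-=[0.2308 0.3408; 0.3408 3.7919]  S=[0.9068]  K=[0.2920; 0.7940]  nu=[3.0704]  x^+=[0.6630, 3.2705]  P^+=[0.1534 0.1306; 0.1306 3.2202]

K[1,0] = 0.7940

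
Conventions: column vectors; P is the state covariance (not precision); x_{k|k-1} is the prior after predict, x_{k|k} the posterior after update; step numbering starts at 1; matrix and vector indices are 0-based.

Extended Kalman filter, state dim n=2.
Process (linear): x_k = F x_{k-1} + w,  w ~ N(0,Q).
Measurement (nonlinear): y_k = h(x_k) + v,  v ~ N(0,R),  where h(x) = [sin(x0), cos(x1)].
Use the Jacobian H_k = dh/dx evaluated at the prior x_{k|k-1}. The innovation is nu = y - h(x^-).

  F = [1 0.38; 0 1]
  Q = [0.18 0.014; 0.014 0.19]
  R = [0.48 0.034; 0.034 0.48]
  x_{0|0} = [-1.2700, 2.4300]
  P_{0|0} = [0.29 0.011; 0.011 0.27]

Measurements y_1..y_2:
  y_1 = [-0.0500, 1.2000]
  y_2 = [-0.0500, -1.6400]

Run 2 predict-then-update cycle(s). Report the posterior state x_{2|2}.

step 1: x^-=[-0.3466, 2.4300]  P^-=[0.5173 0.1276; 0.1276 0.4600]  H_jac=[0.9405 0.0000; 0.0000 -0.6530]  S=[0.9376 -0.0444; -0.0444 0.6762]  K=[0.5147 -0.0895; 0.1073 -0.4372]  nu=[0.2897, 1.9573]  x^+=[-0.3726, 1.6053]  P^+=[0.2594 0.0390; 0.0390 0.3158]
step 2: x^-=[0.2374, 1.6053]  P^-=[0.5147 0.1730; 0.1730 0.5058]  H_jac=[0.9719 0.0000; 0.0000 -0.9994]  S=[0.9662 -0.1340; -0.1340 0.9852]  K=[0.5029 -0.1071; 0.1048 -0.4988]  nu=[-0.2852, -1.6055]  x^+=[0.2659, 2.3763]  P^+=[0.2446 0.0343; 0.0343 0.2360]

x_post = [0.2659, 2.3763]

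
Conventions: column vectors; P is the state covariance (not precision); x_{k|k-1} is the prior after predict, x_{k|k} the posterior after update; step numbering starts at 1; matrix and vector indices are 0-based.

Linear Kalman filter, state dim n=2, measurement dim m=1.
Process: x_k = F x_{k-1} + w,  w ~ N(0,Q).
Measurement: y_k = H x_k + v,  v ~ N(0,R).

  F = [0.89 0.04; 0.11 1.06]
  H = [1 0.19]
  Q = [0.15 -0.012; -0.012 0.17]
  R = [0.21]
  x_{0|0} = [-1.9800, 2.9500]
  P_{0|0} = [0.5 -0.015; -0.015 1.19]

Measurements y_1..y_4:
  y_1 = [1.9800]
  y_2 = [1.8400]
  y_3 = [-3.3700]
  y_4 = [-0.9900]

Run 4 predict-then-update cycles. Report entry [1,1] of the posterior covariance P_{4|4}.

P_post[1,1] = 1.9720

step 1: x^-=[-1.6442, 2.9092]  P^-=[0.5469 0.0732; 0.0732 1.5096]  S=[0.8392]  K=[0.6682; 0.4290]  nu=[3.0715]  x^+=[0.4083, 4.2269]  P^+=[0.1721 -0.1674; -0.1674 1.3552]
step 2: x^-=[0.5325, 4.5254]  P^-=[0.2766 -0.0963; -0.0963 1.6557]  S=[0.5098]  K=[0.5067; 0.4281]  nu=[0.4477]  x^+=[0.7593, 4.7171]  P^+=[0.1457 -0.2069; -0.2069 1.5623]
step 3: x^-=[0.8645, 5.0836]  P^-=[0.2532 -0.1276; -0.1276 1.8789]  S=[0.4825]  K=[0.4745; 0.4754]  nu=[-5.2004]  x^+=[-1.6030, 2.6116]  P^+=[0.1446 -0.2364; -0.2364 1.7699]
step 4: x^-=[-1.3222, 2.5920]  P^-=[0.2505 -0.1469; -0.1469 2.1052]  S=[0.4807]  K=[0.4631; 0.5265]  nu=[-0.1603]  x^+=[-1.3964, 2.5076]  P^+=[0.1474 -0.2641; -0.2641 1.9720]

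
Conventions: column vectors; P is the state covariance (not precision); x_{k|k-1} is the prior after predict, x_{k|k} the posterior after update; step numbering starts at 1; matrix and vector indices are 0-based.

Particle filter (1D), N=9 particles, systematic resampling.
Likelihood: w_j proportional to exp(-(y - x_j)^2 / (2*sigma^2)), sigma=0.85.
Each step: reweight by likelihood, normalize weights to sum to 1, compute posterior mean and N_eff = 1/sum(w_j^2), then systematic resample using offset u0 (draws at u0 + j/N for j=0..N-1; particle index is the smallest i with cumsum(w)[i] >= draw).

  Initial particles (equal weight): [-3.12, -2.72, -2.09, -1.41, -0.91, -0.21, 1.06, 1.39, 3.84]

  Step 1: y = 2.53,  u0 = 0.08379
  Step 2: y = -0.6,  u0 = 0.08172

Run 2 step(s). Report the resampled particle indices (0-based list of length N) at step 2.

step 1: w=[0.0000, 0.0000, 0.0000, 0.0000, 0.0003, 0.0059, 0.2380, 0.4320, 0.3238]  mean=2.0946  Neff=2.8724  idx=[6, 6, 7, 7, 7, 7, 8, 8, 8]
step 2: w=[0.2675, 0.2675, 0.1162, 0.1162, 0.1162, 0.1162, 0.0000, 0.0000, 0.0000]  mean=1.2135  Neff=5.0715  idx=[0, 0, 1, 1, 1, 2, 3, 4, 5]

resampled_idx = [0, 0, 1, 1, 1, 2, 3, 4, 5]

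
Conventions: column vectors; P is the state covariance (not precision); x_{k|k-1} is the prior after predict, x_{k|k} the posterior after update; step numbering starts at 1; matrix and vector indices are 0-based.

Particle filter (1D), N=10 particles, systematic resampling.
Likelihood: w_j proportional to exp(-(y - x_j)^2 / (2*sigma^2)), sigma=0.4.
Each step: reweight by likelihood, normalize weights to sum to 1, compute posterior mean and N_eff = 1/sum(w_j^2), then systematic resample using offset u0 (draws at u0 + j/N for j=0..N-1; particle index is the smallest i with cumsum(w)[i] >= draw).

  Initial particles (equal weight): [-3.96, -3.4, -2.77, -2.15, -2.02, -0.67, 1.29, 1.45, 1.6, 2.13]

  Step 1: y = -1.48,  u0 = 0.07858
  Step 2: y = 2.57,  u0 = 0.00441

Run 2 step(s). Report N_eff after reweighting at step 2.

step 1: w=[0.0000, 0.0000, 0.0071, 0.3144, 0.5140, 0.1645, 0.0000, 0.0000, 0.0000, 0.0000]  mean=-1.8440  Neff=2.5630  idx=[3, 3, 3, 4, 4, 4, 4, 4, 5, 5]
step 2: w=[0.0000, 0.0000, 0.0000, 0.0000, 0.0000, 0.0000, 0.0000, 0.0000, 0.5000, 0.5000]  mean=-0.6700  Neff=2.0000  idx=[8, 8, 8, 8, 8, 9, 9, 9, 9, 9]

N_eff = 2.0000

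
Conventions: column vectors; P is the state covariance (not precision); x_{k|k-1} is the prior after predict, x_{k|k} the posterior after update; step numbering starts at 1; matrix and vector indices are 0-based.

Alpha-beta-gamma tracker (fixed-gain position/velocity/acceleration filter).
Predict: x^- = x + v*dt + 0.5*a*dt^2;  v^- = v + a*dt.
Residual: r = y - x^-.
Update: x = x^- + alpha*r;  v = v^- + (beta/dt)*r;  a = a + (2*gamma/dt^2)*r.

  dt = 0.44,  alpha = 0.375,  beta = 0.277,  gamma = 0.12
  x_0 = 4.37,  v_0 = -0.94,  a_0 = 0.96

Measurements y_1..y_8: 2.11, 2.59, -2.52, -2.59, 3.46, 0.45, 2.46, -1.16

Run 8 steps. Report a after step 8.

a_post = 6.1766

step 1: x_pred=4.0493  r=-1.9393  x^+=3.3221  v^+=-1.7385  a^+=-1.4441
step 2: x_pred=2.4174  r=0.1726  x^+=2.4821  v^+=-2.2652  a^+=-1.2301
step 3: x_pred=1.3663  r=-3.8863  x^+=-0.0910  v^+=-5.2531  a^+=-6.0479
step 4: x_pred=-2.9878  r=0.3978  x^+=-2.8386  v^+=-7.6637  a^+=-5.5547
step 5: x_pred=-6.7484  r=10.2084  x^+=-2.9202  v^+=-3.6811  a^+=7.1003
step 6: x_pred=-3.8526  r=4.3026  x^+=-2.2391  v^+=2.1517  a^+=12.4341
step 7: x_pred=-0.0887  r=2.5487  x^+=0.8670  v^+=9.2273  a^+=15.5937
step 8: x_pred=6.4365  r=-7.5965  x^+=3.5878  v^+=11.3062  a^+=6.1766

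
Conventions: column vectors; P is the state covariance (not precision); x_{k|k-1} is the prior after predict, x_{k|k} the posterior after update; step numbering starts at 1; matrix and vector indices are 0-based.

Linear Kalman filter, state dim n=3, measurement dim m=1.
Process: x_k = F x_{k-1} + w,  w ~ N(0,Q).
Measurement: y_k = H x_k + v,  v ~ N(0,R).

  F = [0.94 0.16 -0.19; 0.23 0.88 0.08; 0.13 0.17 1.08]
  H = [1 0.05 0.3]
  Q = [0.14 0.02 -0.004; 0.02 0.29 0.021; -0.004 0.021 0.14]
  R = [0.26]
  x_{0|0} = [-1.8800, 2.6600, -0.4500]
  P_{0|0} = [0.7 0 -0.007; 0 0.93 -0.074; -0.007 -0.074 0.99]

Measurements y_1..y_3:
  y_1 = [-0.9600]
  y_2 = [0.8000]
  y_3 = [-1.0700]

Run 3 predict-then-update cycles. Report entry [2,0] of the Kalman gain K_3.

K[2,0] = -0.1417

step 1: x^-=[-1.2561, 1.8724, -0.2782]  P^-=[0.8251 0.2984 -0.1136; 0.2984 1.0429 0.1934; -0.1136 0.1934 1.3043]  S=[1.1725]  K=[0.6873; 0.3485; 0.2450]  nu=[0.2859]  x^+=[-1.0596, 1.9720, -0.2081]  P^+=[0.2712 0.0176 -0.3111; 0.0176 0.9005 0.0933; -0.3111 0.0933 1.2339]
step 2: x^-=[-0.6409, 1.4751, -0.0273]  P^-=[0.5579 0.1776 -0.4914; 0.1776 1.0184 0.2826; -0.4914 0.2826 1.5575]  S=[0.6920]  K=[0.6060; 0.4528; -0.0145]  nu=[1.3754]  x^+=[0.1926, 2.0978, -0.0473]  P^+=[0.3038 -0.0122 -0.4853; -0.0122 0.8765 0.2871; -0.4853 0.2871 1.5574]
step 3: x^-=[0.5256, 1.8865, 0.3306]  P^-=[0.6393 0.1152 -0.7052; 0.1152 1.0124 0.4451; -0.7052 0.4451 1.9556]  S=[0.6796]  K=[0.6379; 0.4405; -0.1417]  nu=[-1.7892]  x^+=[-0.6156, 1.0984, 0.5841]  P^+=[0.3628 -0.0757 -0.6438; -0.0757 0.8805 0.4875; -0.6438 0.4875 1.9419]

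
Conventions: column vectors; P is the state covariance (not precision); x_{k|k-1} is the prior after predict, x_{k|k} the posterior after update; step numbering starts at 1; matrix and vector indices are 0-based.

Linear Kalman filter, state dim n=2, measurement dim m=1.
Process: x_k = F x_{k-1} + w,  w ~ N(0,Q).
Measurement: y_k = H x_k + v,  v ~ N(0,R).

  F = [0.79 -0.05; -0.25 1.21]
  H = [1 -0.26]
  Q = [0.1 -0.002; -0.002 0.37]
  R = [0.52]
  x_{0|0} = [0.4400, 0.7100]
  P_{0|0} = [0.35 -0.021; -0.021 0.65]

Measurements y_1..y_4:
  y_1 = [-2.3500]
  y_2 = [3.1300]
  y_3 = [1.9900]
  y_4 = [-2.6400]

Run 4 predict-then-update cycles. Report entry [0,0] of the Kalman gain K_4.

K[0,0] = 0.2081

step 1: x^-=[0.3121, 0.7491]  P^-=[0.3217 -0.1308; -0.1308 1.3562]  S=[1.0014]  K=[0.3552; -0.4827]  nu=[-2.4673]  x^+=[-0.5644, 1.9402]  P^+=[0.1954 0.0409; 0.0409 1.1229]
step 2: x^-=[-0.5428, 2.4887]  P^-=[0.2215 -0.0689; -0.0689 2.0015]  S=[0.9126]  K=[0.2623; -0.6457]  nu=[4.3199]  x^+=[0.5904, -0.3006]  P^+=[0.1587 0.0857; 0.0857 1.6210]
step 3: x^-=[0.4814, -0.5114]  P^-=[0.1963 -0.0484; -0.0484 2.7014]  S=[0.9241]  K=[0.2261; -0.8124]  nu=[1.3756]  x^+=[0.7924, -1.6289]  P^+=[0.1491 0.1213; 0.1213 2.0914]
step 4: x^-=[0.7075, -2.1691]  P^-=[0.1887 -0.0405; -0.0405 3.3680]  S=[0.9574]  K=[0.2081; -0.9569]  nu=[-3.9114]  x^+=[-0.1064, 1.5738]  P^+=[0.1472 0.1501; 0.1501 2.4913]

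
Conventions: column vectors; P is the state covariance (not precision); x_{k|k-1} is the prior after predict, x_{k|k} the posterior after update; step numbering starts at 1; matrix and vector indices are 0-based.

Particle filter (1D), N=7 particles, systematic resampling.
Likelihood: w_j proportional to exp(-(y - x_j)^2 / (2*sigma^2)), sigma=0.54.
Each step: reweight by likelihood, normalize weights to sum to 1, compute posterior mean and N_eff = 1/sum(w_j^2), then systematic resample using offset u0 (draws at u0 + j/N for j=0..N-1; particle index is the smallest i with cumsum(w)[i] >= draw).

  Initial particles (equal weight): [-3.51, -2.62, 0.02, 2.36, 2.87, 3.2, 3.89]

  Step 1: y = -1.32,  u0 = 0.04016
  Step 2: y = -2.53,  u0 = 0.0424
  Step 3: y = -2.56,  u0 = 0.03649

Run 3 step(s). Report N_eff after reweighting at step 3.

step 1: w=[0.0026, 0.5437, 0.4537, 0.0000, 0.0000, 0.0000, 0.0000]  mean=-1.4247  Neff=1.9943  idx=[1, 1, 1, 1, 2, 2, 2]
step 2: w=[0.2500, 0.2500, 0.2500, 0.2500, 0.0000, 0.0000, 0.0000]  mean=-2.6200  Neff=4.0001  idx=[0, 0, 1, 1, 2, 3, 3]
step 3: w=[0.1429, 0.1429, 0.1429, 0.1429, 0.1429, 0.1429, 0.1429]  mean=-2.6200  Neff=7.0000  idx=[0, 1, 2, 3, 4, 5, 6]

N_eff = 7.0000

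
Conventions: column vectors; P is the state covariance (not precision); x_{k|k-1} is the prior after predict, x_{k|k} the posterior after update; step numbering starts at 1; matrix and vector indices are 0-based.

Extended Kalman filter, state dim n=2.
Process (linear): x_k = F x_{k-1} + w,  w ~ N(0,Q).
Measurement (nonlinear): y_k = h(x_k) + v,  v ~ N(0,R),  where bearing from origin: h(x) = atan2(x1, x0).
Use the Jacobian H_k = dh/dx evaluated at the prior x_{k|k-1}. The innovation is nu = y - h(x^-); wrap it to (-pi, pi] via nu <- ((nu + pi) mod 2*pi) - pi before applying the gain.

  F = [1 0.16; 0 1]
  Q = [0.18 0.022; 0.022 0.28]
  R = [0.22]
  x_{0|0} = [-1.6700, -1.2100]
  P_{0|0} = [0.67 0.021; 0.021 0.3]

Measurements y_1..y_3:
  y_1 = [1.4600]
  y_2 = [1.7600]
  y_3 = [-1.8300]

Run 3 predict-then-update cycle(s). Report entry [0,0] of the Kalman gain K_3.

step 1: x^-=[-1.8636, -1.2100]  P^-=[0.8644 0.0910; 0.0910 0.5800]  H_jac=[0.2451 -0.3775]  S=[0.3377]  K=[0.5256; -0.5822]  nu=[-2.2575]  x^+=[-3.0501, 0.1043]  P^+=[0.7711 0.1943; 0.1943 0.4655]
step 2: x^-=[-3.0334, 0.1043]  P^-=[1.0252 0.2908; 0.2908 0.7455]  H_jac=[-0.0113 -0.3293]  S=[0.3031]  K=[-0.3542; -0.8207]  nu=[-1.3472]  x^+=[-2.5562, 1.2100]  P^+=[0.9872 0.2027; 0.2027 0.5414]
step 3: x^-=[-2.3626, 1.2100]  P^-=[1.2459 0.3113; 0.3113 0.8214]  H_jac=[-0.1717 -0.3353]  S=[0.3849]  K=[-0.8270; -0.8543]  nu=[1.7849]  x^+=[-3.8387, -0.3149]  P^+=[0.9826 0.0393; 0.0393 0.5404]

K[0,0] = -0.8270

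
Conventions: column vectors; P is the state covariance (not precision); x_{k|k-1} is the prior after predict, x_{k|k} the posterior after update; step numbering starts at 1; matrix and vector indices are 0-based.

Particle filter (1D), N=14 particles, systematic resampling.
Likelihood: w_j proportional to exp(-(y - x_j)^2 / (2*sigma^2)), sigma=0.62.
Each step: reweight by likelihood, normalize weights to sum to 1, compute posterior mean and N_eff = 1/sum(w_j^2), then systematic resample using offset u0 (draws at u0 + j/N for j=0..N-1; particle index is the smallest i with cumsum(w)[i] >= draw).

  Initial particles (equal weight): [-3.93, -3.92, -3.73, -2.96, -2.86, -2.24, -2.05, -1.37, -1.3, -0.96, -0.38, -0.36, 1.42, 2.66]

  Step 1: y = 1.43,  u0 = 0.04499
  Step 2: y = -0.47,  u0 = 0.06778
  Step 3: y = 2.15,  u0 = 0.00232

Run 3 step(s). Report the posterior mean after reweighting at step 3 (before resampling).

step 1: w=[0.0000, 0.0000, 0.0000, 0.0000, 0.0000, 0.0000, 0.0000, 0.0000, 0.0001, 0.0005, 0.0121, 0.0132, 0.8547, 0.1195]  mean=1.5214  Neff=1.3422  idx=[12, 12, 12, 12, 12, 12, 12, 12, 12, 12, 12, 12, 13, 13]
step 2: w=[0.0833, 0.0833, 0.0833, 0.0833, 0.0833, 0.0833, 0.0833, 0.0833, 0.0833, 0.0833, 0.0833, 0.0833, 0.0000, 0.0000]  mean=1.4201  Neff=12.0012  idx=[0, 1, 2, 3, 4, 5, 5, 6, 7, 8, 9, 10, 11, 11]
step 3: w=[0.0714, 0.0714, 0.0714, 0.0714, 0.0714, 0.0714, 0.0714, 0.0714, 0.0714, 0.0714, 0.0714, 0.0714, 0.0714, 0.0714]  mean=1.4200  Neff=14.0000  idx=[0, 1, 2, 3, 4, 5, 6, 7, 8, 9, 10, 11, 12, 13]

post_mean = 1.4200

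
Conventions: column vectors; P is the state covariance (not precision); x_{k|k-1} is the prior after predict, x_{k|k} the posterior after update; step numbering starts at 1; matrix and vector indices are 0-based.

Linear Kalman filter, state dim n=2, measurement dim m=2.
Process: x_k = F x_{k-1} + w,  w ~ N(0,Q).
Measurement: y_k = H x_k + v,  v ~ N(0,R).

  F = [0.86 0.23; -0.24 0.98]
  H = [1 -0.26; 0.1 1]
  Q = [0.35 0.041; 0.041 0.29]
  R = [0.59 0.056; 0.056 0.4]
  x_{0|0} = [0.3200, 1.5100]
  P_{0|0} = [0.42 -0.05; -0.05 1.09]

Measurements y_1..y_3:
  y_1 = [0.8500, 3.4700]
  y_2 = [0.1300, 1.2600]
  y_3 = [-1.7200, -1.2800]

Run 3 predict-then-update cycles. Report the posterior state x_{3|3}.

x_post = [-0.2904, 0.0710]

step 1: x^-=[0.6225, 1.4030]  P^-=[0.6985 0.1606; 0.1606 1.3845]  S=[1.2986 -0.0777; -0.0777 1.8237]  K=[0.5146 0.1483; -0.1079 0.7634]  nu=[0.5923, 2.0048]  x^+=[1.2246, 2.8696]  P^+=[0.3264 0.0555; 0.0555 0.2938]
step 2: x^-=[1.7132, 2.5183]  P^-=[0.6289 0.0836; 0.0836 0.5648]  S=[1.2136 0.0534; 0.0534 0.9878]  K=[0.4949 0.1215; -0.0779 0.5845]  nu=[-0.9284, -1.4296]  x^+=[1.0800, 1.7550]  P^+=[0.3106 0.0453; 0.0453 0.2249]
step 3: x^-=[1.3324, 1.4608]  P^-=[0.6095 0.0632; 0.0632 0.5026]  S=[1.2006 0.0479; 0.0479 0.9213]  K=[0.4896 0.1093; -0.0784 0.5564]  nu=[-2.6726, -2.8740]  x^+=[-0.2904, 0.0710]  P^+=[0.3056 0.0406; 0.0406 0.2141]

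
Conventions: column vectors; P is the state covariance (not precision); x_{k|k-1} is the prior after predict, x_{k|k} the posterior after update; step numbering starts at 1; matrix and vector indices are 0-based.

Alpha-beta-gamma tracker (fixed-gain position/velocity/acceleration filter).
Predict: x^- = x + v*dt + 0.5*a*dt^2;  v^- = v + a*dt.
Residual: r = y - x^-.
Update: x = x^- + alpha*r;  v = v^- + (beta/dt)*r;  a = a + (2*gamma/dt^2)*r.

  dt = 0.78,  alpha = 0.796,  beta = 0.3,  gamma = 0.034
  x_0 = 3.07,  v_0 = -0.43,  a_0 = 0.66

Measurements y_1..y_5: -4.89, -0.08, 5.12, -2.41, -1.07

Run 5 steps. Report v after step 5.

v_post = -0.0264

step 1: x_pred=2.9354  r=-7.8254  x^+=-3.2936  v^+=-2.9250  a^+=-0.2146
step 2: x_pred=-5.6404  r=5.5604  x^+=-1.2143  v^+=-0.9538  a^+=0.4068
step 3: x_pred=-1.8345  r=6.9545  x^+=3.7013  v^+=2.0384  a^+=1.1841
step 4: x_pred=5.6514  r=-8.0614  x^+=-0.7655  v^+=-0.1385  a^+=0.2831
step 5: x_pred=-0.7874  r=-0.2826  x^+=-1.0124  v^+=-0.0264  a^+=0.2515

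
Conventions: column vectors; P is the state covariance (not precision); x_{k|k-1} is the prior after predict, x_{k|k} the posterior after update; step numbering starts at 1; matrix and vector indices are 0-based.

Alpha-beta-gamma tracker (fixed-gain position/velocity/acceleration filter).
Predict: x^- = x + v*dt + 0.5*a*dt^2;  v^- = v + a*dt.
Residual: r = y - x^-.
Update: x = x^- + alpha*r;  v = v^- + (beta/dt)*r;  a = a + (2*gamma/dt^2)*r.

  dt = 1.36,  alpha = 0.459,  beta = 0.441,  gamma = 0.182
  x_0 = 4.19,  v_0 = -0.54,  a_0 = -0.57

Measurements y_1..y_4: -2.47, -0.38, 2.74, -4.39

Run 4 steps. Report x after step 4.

step 1: x_pred=2.9285  r=-5.3985  x^+=0.4506  v^+=-3.0657  a^+=-1.6324
step 2: x_pred=-5.2285  r=4.8485  x^+=-3.0030  v^+=-3.7136  a^+=-0.6782
step 3: x_pred=-8.6808  r=11.4208  x^+=-3.4386  v^+=-0.9327  a^+=1.5694
step 4: x_pred=-3.2557  r=-1.1343  x^+=-3.7764  v^+=0.8339  a^+=1.3461

x_post = -3.7764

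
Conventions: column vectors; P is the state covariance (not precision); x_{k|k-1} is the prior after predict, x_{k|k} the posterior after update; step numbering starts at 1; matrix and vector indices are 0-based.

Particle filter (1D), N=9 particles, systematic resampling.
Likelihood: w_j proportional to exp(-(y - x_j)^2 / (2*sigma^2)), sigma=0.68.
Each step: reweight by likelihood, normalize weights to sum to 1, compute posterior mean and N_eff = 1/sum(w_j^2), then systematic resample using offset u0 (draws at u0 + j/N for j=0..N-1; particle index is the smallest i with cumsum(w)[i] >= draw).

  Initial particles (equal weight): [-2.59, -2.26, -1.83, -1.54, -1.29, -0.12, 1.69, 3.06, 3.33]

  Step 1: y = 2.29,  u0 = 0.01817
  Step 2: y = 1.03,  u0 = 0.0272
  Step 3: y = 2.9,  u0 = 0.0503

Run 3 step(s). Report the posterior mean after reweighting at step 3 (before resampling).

step 1: w=[0.0000, 0.0000, 0.0000, 0.0000, 0.0000, 0.0012, 0.4467, 0.3473, 0.2047]  mean=2.4993  Neff=2.7616  idx=[6, 6, 6, 6, 7, 7, 7, 8, 8]
step 2: w=[0.2459, 0.2459, 0.2459, 0.2459, 0.0046, 0.0046, 0.0046, 0.0013, 0.0013]  mean=1.7130  Neff=4.1325  idx=[0, 0, 1, 1, 1, 2, 2, 3, 3]
step 3: w=[0.1111, 0.1111, 0.1111, 0.1111, 0.1111, 0.1111, 0.1111, 0.1111, 0.1111]  mean=1.6900  Neff=9.0000  idx=[0, 1, 2, 3, 4, 5, 6, 7, 8]

post_mean = 1.6900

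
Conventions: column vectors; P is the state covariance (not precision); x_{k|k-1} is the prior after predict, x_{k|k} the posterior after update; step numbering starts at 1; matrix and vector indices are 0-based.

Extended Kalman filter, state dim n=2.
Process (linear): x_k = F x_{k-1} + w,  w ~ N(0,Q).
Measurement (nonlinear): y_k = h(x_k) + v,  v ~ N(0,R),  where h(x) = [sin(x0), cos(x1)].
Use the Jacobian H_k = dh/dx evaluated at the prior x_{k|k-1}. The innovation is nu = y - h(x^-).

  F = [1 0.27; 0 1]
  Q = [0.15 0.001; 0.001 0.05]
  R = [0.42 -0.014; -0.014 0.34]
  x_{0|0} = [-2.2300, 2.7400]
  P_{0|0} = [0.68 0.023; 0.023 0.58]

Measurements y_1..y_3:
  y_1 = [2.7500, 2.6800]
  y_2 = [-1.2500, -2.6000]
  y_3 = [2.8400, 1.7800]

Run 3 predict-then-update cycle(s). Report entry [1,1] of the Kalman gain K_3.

K[1,1] = -0.3143

step 1: x^-=[-1.4902, 2.7400]  P^-=[0.8847 0.1806; 0.1806 0.6300]  H_jac=[0.0805 0.0000; 0.0000 -0.3909]  S=[0.4257 -0.0197; -0.0197 0.4363]  K=[0.1602 -0.1546; 0.0081 -0.5641]  nu=[3.7468, 3.6004]  x^+=[-1.4467, 0.7392]  P^+=[0.8624 0.1402; 0.1402 0.4910]
step 2: x^-=[-1.2471, 0.7392]  P^-=[1.1239 0.2738; 0.2738 0.5410]  H_jac=[0.3180 0.0000; 0.0000 -0.6737]  S=[0.5337 -0.0727; -0.0727 0.5855]  K=[0.6376 -0.2359; 0.0798 -0.6125]  nu=[-0.3019, -3.3390]  x^+=[-0.6521, 2.7604]  P^+=[0.8525 0.1323; 0.1323 0.3108]
step 3: x^-=[0.0932, 2.7604]  P^-=[1.0966 0.2172; 0.2172 0.3608]  H_jac=[0.9957 0.0000; 0.0000 -0.3721]  S=[1.5071 -0.0945; -0.0945 0.3899]  K=[0.7224 -0.0322; 0.1238 -0.3143]  nu=[2.7469, 2.7082]  x^+=[1.9904, 2.2493]  P^+=[0.3052 0.0566; 0.0566 0.2918]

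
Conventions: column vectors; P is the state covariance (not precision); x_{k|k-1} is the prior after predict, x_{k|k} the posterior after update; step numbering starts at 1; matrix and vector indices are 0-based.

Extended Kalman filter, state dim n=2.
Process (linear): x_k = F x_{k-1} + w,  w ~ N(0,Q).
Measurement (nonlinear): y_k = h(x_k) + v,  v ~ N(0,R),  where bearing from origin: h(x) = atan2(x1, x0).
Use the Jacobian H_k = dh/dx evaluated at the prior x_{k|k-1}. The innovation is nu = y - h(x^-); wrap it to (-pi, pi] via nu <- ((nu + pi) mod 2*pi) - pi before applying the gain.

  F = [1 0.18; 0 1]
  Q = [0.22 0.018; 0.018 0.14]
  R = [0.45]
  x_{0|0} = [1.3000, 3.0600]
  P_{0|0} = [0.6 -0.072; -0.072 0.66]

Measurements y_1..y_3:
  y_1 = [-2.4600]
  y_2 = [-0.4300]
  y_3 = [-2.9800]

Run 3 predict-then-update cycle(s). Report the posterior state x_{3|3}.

x_post = [2.0264, 3.8564]

step 1: x^-=[1.8508, 3.0600]  P^-=[0.8155 0.0648; 0.0648 0.8000]  H_jac=[-0.2393 0.1447]  S=[0.5090]  K=[-0.3649; 0.1970]  nu=[2.7964]  x^+=[0.8303, 3.6109]  P^+=[0.7477 0.1014; 0.1014 0.7802]
step 2: x^-=[1.4803, 3.6109]  P^-=[1.0295 0.2598; 0.2598 0.9202]  H_jac=[-0.2371 0.0972]  S=[0.5046]  K=[-0.4337; 0.0552]  nu=[-1.6117]  x^+=[2.1792, 3.5220]  P^+=[0.9346 0.2719; 0.2719 0.9187]
step 3: x^-=[2.8132, 3.5220]  P^-=[1.2822 0.4553; 0.4553 1.0587]  H_jac=[-0.1733 0.1385]  S=[0.4870]  K=[-0.3270; 0.1390]  nu=[2.4064]  x^+=[2.0264, 3.8564]  P^+=[1.2302 0.4774; 0.4774 1.0493]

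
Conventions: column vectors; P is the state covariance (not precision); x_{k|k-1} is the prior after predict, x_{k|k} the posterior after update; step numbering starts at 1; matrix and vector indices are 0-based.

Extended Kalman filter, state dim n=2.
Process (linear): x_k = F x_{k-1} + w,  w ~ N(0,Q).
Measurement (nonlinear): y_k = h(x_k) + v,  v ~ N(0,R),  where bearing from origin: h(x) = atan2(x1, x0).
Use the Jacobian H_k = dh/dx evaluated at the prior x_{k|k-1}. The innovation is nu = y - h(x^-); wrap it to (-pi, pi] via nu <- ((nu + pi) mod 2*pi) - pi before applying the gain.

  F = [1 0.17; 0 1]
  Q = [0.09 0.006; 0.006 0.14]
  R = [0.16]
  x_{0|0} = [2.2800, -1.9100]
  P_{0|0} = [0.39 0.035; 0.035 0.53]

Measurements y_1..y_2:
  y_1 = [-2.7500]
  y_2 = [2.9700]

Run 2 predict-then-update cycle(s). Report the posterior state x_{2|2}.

x_post = [-1.1753, -3.7827]

step 1: x^-=[1.9553, -1.9100]  P^-=[0.5072 0.1311; 0.1311 0.6700]  H_jac=[0.2556 0.2617]  S=[0.2566]  K=[0.6391; 0.8140]  nu=[-1.9763]  x^+=[0.6923, -3.5188]  P^+=[0.4024 -0.0024; -0.0024 0.5000]
step 2: x^-=[0.0941, -3.5188]  P^-=[0.5061 0.0886; 0.0886 0.6400]  H_jac=[0.2840 0.0076]  S=[0.2012]  K=[0.7175; 0.1492]  nu=[-1.7691]  x^+=[-1.1753, -3.7827]  P^+=[0.4025 0.0671; 0.0671 0.6355]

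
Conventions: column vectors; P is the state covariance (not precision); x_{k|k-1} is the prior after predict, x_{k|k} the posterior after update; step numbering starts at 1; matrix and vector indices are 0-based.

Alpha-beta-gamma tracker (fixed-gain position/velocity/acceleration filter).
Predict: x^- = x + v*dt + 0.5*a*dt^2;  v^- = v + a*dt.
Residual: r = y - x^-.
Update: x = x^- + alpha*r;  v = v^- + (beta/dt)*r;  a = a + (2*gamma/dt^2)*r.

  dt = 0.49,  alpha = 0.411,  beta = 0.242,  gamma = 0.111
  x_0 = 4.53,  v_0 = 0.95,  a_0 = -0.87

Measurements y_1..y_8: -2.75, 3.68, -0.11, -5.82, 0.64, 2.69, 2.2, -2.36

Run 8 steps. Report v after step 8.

v_post = 13.3782

step 1: x_pred=4.8911  r=-7.6411  x^+=1.7506  v^+=-3.2500  a^+=-7.9350
step 2: x_pred=-0.7945  r=4.4745  x^+=1.0445  v^+=-4.9283  a^+=-3.7978
step 3: x_pred=-1.8263  r=1.7163  x^+=-1.1209  v^+=-5.9416  a^+=-2.2109
step 4: x_pred=-4.2977  r=-1.5223  x^+=-4.9234  v^+=-7.7768  a^+=-3.6184
step 5: x_pred=-9.1684  r=9.8084  x^+=-5.1371  v^+=-4.7056  a^+=5.4506
step 6: x_pred=-6.7886  r=9.4786  x^+=-2.8929  v^+=2.6464  a^+=14.2146
step 7: x_pred=0.1103  r=2.0897  x^+=0.9692  v^+=10.6436  a^+=16.1467
step 8: x_pred=8.1229  r=-10.4829  x^+=3.8145  v^+=13.3782  a^+=6.4540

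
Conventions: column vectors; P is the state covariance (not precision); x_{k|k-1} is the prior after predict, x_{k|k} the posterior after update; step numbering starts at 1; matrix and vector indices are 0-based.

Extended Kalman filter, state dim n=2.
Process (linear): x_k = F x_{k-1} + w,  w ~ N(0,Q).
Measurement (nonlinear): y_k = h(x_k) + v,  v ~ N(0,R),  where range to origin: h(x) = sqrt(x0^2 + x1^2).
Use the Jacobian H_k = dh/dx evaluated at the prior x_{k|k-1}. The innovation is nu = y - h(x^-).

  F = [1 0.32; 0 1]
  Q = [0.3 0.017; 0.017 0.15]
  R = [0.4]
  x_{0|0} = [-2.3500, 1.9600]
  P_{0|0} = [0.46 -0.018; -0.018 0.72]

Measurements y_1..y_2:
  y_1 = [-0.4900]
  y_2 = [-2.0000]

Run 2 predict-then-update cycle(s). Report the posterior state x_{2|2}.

step 1: x^-=[-1.7228, 1.9600]  P^-=[0.8222 0.2294; 0.2294 0.8700]  H_jac=[-0.6602 0.7511]  S=[1.0217]  K=[-0.3627; 0.4914]  nu=[-3.0995]  x^+=[-0.5987, 0.4370]  P^+=[0.6878 0.4115; 0.4115 0.6233]
step 2: x^-=[-0.4589, 0.4370]  P^-=[1.3150 0.6279; 0.6279 0.7733]  H_jac=[-0.7241 0.6897]  S=[0.8302]  K=[-0.6254; 0.0947]  nu=[-2.6337]  x^+=[1.1882, 0.1876]  P^+=[0.9903 0.6771; 0.6771 0.7659]

x_post = [1.1882, 0.1876]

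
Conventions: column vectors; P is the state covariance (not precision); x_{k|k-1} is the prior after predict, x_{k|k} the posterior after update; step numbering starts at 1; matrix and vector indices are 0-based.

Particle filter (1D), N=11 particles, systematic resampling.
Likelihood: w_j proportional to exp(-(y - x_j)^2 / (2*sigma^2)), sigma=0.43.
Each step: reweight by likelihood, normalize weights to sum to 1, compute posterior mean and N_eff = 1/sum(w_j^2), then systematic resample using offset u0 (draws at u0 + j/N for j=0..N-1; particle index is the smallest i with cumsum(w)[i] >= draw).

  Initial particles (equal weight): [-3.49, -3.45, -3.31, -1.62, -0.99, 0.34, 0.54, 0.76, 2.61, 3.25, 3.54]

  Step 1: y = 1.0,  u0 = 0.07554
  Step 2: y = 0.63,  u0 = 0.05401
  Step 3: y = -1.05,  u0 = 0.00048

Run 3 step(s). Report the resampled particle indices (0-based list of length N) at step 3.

resampled_idx = [0, 0, 0, 0, 1, 1, 1, 1, 2, 3, 4]

step 1: w=[0.0000, 0.0000, 0.0000, 0.0000, 0.0000, 0.1781, 0.3264, 0.4950, 0.0005, 0.0000, 0.0000]  mean=0.6143  Neff=2.6093  idx=[5, 5, 6, 6, 6, 7, 7, 7, 7, 7, 7]
step 2: w=[0.0776, 0.0776, 0.0954, 0.0954, 0.0954, 0.0931, 0.0931, 0.0931, 0.0931, 0.0931, 0.0931]  mean=0.6319  Neff=10.9470  idx=[0, 1, 2, 3, 4, 5, 6, 7, 8, 9, 10]
step 3: w=[0.3627, 0.3627, 0.0724, 0.0724, 0.0724, 0.0096, 0.0096, 0.0096, 0.0096, 0.0096, 0.0096]  mean=0.4076  Neff=3.5794  idx=[0, 0, 0, 0, 1, 1, 1, 1, 2, 3, 4]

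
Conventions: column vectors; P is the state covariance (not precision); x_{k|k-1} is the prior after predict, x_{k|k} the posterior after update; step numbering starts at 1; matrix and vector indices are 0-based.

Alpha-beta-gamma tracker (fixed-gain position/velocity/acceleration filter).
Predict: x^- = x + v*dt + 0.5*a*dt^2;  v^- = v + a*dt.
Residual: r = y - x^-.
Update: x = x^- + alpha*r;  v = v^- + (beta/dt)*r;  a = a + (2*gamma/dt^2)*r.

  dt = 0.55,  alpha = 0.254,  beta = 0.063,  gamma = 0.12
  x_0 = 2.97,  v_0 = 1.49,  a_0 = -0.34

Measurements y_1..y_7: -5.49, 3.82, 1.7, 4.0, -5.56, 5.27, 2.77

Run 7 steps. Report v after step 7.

v_post = 7.2404

step 1: x_pred=3.7381  r=-9.2281  x^+=1.3941  v^+=0.2460  a^+=-7.6614
step 2: x_pred=0.3706  r=3.4494  x^+=1.2468  v^+=-3.5727  a^+=-4.9248
step 3: x_pred=-1.4631  r=3.1631  x^+=-0.6597  v^+=-5.9190  a^+=-2.4152
step 4: x_pred=-4.2804  r=8.2804  x^+=-2.1772  v^+=-6.2989  a^+=4.1544
step 5: x_pred=-5.0132  r=-0.5468  x^+=-5.1521  v^+=-4.0766  a^+=3.7206
step 6: x_pred=-6.8315  r=12.1015  x^+=-3.7577  v^+=-0.6441  a^+=13.3218
step 7: x_pred=-2.0971  r=4.8671  x^+=-0.8608  v^+=7.2404  a^+=17.1833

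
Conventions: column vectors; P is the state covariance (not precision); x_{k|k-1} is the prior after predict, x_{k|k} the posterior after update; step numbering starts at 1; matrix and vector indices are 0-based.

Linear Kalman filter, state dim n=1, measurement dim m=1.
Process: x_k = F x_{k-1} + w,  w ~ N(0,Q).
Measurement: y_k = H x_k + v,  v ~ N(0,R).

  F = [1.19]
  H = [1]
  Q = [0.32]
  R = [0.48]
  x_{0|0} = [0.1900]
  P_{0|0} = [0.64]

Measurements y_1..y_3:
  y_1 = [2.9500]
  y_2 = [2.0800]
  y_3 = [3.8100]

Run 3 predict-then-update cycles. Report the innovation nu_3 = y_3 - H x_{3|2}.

innov = [1.1049]

step 1: x^-=[0.2261]  P^-=[1.2263]  S=[1.7063]  K=[0.7187]  nu=[2.7239]  x^+=[2.1837]  P^+=[0.3450]
step 2: x^-=[2.5987]  P^-=[0.8085]  S=[1.2885]  K=[0.6275]  nu=[-0.5187]  x^+=[2.2732]  P^+=[0.3012]
step 3: x^-=[2.7051]  P^-=[0.7465]  S=[1.2265]  K=[0.6086]  nu=[1.1049]  x^+=[3.3776]  P^+=[0.2922]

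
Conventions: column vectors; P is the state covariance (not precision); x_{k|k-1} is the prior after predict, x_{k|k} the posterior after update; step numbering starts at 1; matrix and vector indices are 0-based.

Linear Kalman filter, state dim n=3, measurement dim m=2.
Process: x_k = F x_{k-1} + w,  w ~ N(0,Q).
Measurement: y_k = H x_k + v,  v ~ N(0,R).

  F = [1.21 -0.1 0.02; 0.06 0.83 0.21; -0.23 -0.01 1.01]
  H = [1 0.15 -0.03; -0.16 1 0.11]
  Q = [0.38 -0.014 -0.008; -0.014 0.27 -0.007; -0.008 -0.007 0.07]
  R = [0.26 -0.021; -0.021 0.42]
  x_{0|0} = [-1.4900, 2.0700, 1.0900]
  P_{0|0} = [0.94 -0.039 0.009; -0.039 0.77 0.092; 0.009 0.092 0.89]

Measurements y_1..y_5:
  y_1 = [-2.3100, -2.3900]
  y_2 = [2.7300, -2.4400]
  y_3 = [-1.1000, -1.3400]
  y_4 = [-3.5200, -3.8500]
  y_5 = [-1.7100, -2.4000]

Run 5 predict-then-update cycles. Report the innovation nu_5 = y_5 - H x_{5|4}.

step 1: x^-=[-1.9881, 1.8576, 1.4229]  P^-=[1.7738 -0.0430 -0.2496; -0.0430 0.8715 0.2469; -0.2496 0.2469 1.0215]  S=[2.0542 -0.2514; -0.2514 1.4261]  K=[0.8520 -0.0982; 0.1194 0.6560; -0.0860 0.2648]  nu=[-0.5579, -4.7222]  x^+=[-1.9996, -1.3068, 0.2206]  P^+=[0.2269 -0.0225 -0.0032; -0.0225 0.2679 0.0141; -0.0032 0.0141 0.8949]
step 2: x^-=[-2.2844, -1.1583, 0.6958]  P^-=[0.7204 -0.0393 -0.0583; -0.0393 0.4974 0.1935; -0.0583 0.1935 0.9960]  S=[0.9825 -0.1126; -0.1126 1.0051]  K=[0.7199 -0.0795; 0.0911 0.5325; -0.0249 0.3080]  nu=[5.2091, -1.7237]  x^+=[1.6028, -1.6019, 0.0349]  P^+=[0.1919 -0.0188 0.0091; -0.0188 0.2152 0.0325; 0.0091 0.0325 0.8983]
step 3: x^-=[2.1003, -1.2261, -0.3173]  P^-=[0.6684 -0.0307 -0.0355; -0.0307 0.4682 0.2100; -0.0355 0.2100 0.9915]  S=[0.9308 -0.0979; -0.0979 0.9746]  K=[0.7064 -0.0743; 0.0902 0.5182; -0.0012 0.3331]  nu=[-3.0259, 0.2570]  x^+=[-0.0564, -1.3657, -0.2282]  P^+=[0.1882 -0.0173 0.0125; -0.0173 0.2081 0.0448; 0.0125 0.0448 0.8833]
step 4: x^-=[0.0638, -1.1848, -0.2038]  P^-=[0.6626 -0.0282 -0.0318; -0.0282 0.4672 0.2169; -0.0318 0.2169 0.9743]  S=[0.9255 -0.0942; -0.0942 0.9738]  K=[0.7050 -0.0732; 0.0909 0.5177; 0.0036 0.3384]  nu=[-3.4121, -2.6326]  x^+=[-2.1490, -2.8580, -1.1071]  P^+=[0.1877 -0.0169 0.0124; -0.0169 0.2074 0.0491; 0.0124 0.0491 0.8630]
step 5: x^-=[-2.3366, -2.7335, -0.5953]  P^-=[0.6618 -0.0279 -0.0327; -0.0279 0.4674 0.2162; -0.0327 0.2162 0.9535]  S=[0.9248 -0.0938; -0.0938 0.9735]  K=[0.7047 -0.0732; 0.0912 0.5179; 0.0028 0.3354]  nu=[1.0188, 0.0252]  x^+=[-1.6205, -2.6276, -0.5840]  P^+=[0.1876 -0.0168 0.0115; -0.0168 0.2074 0.0498; 0.0115 0.0498 0.8441]

innov = [1.0188, 0.0252]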